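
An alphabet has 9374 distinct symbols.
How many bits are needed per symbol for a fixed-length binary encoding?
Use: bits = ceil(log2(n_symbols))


log2(9374) = 13.1944
Bracket: 2^13 = 8192 < 9374 <= 2^14 = 16384
So ceil(log2(9374)) = 14

bits = ceil(log2(9374)) = ceil(13.1944) = 14 bits


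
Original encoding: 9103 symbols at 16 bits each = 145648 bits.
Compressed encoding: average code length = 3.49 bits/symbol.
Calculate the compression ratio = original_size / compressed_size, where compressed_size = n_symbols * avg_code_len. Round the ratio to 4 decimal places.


original_size = n_symbols * orig_bits = 9103 * 16 = 145648 bits
compressed_size = n_symbols * avg_code_len = 9103 * 3.49 = 31769.47 bits
ratio = original_size / compressed_size = 145648 / 31769.47 = 4.5845

Compression ratio = 4.5845


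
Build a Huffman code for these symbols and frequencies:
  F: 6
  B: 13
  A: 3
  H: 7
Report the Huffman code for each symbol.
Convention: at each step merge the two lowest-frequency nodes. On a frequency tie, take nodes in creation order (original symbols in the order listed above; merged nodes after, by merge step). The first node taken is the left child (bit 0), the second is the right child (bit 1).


Huffman tree construction:
Step 1: Merge A(3) + F(6) = 9
Step 2: Merge H(7) + (A+F)(9) = 16
Step 3: Merge B(13) + (H+(A+F))(16) = 29
Read each symbol's code off the tree from the root (left child = 0, right child = 1).

Codes:
  F: 111 (length 3)
  B: 0 (length 1)
  A: 110 (length 3)
  H: 10 (length 2)
Average code length: 54/29 = 1.8621 bits/symbol


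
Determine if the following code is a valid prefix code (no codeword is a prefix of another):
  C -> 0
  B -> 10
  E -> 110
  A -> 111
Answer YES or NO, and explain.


Checking each pair (does one codeword prefix another?):
  C='0' vs B='10': no prefix
  C='0' vs E='110': no prefix
  C='0' vs A='111': no prefix
  B='10' vs C='0': no prefix
  B='10' vs E='110': no prefix
  B='10' vs A='111': no prefix
  E='110' vs C='0': no prefix
  E='110' vs B='10': no prefix
  E='110' vs A='111': no prefix
  A='111' vs C='0': no prefix
  A='111' vs B='10': no prefix
  A='111' vs E='110': no prefix
No violation found over all pairs.

YES -- this is a valid prefix code. No codeword is a prefix of any other codeword.


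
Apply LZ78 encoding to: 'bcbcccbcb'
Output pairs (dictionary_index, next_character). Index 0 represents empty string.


LZ78 encoding steps:
Dictionary: {0: ''}
Step 1: w='' (idx 0), next='b' -> output (0, 'b'), add 'b' as idx 1
Step 2: w='' (idx 0), next='c' -> output (0, 'c'), add 'c' as idx 2
Step 3: w='b' (idx 1), next='c' -> output (1, 'c'), add 'bc' as idx 3
Step 4: w='c' (idx 2), next='c' -> output (2, 'c'), add 'cc' as idx 4
Step 5: w='bc' (idx 3), next='b' -> output (3, 'b'), add 'bcb' as idx 5


Encoded: [(0, 'b'), (0, 'c'), (1, 'c'), (2, 'c'), (3, 'b')]


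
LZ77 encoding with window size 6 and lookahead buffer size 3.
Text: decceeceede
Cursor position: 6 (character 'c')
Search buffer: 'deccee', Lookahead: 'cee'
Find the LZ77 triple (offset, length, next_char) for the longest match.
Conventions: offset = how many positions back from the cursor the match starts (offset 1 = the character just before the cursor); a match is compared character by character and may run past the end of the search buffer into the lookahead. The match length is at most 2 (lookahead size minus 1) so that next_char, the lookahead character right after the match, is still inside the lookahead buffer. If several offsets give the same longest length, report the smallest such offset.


Try each offset into the search buffer:
  offset=1 (pos 5, char 'e'): match length 0
  offset=2 (pos 4, char 'e'): match length 0
  offset=3 (pos 3, char 'c'): match length 2
  offset=4 (pos 2, char 'c'): match length 1
  offset=5 (pos 1, char 'e'): match length 0
  offset=6 (pos 0, char 'd'): match length 0
Longest match has length 2 at offset 3.
next_char = character at position 6 + 2 = 8 -> 'e'

Best match: offset=3, length=2 (matching 'ce' starting at position 3)
LZ77 triple: (3, 2, 'e')


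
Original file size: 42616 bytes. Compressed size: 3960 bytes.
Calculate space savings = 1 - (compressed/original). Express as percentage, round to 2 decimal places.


ratio = compressed/original = 3960/42616 = 0.092923
savings = 1 - ratio = 1 - 0.092923 = 0.907077
as a percentage: 0.907077 * 100 = 90.71%

Space savings = 1 - 3960/42616 = 90.71%


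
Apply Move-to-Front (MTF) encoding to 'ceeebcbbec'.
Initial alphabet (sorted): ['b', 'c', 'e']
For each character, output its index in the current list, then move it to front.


MTF encoding:
'c': index 1 in ['b', 'c', 'e'] -> ['c', 'b', 'e']
'e': index 2 in ['c', 'b', 'e'] -> ['e', 'c', 'b']
'e': index 0 in ['e', 'c', 'b'] -> ['e', 'c', 'b']
'e': index 0 in ['e', 'c', 'b'] -> ['e', 'c', 'b']
'b': index 2 in ['e', 'c', 'b'] -> ['b', 'e', 'c']
'c': index 2 in ['b', 'e', 'c'] -> ['c', 'b', 'e']
'b': index 1 in ['c', 'b', 'e'] -> ['b', 'c', 'e']
'b': index 0 in ['b', 'c', 'e'] -> ['b', 'c', 'e']
'e': index 2 in ['b', 'c', 'e'] -> ['e', 'b', 'c']
'c': index 2 in ['e', 'b', 'c'] -> ['c', 'e', 'b']


Output: [1, 2, 0, 0, 2, 2, 1, 0, 2, 2]


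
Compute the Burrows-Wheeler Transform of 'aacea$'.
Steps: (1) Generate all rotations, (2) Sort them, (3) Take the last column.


Rotations (sorted):
  0: $aacea -> last char: a
  1: a$aace -> last char: e
  2: aacea$ -> last char: $
  3: acea$a -> last char: a
  4: cea$aa -> last char: a
  5: ea$aac -> last char: c


BWT = ae$aac


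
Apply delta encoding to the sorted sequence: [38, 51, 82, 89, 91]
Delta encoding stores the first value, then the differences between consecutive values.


First value: 38
Deltas:
  51 - 38 = 13
  82 - 51 = 31
  89 - 82 = 7
  91 - 89 = 2


Delta encoded: [38, 13, 31, 7, 2]


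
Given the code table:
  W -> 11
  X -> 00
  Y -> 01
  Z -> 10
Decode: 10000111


Decoding:
10 -> Z
00 -> X
01 -> Y
11 -> W


Result: ZXYW


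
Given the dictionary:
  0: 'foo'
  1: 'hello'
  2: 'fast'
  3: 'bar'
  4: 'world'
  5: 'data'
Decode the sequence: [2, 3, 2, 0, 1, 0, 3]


Look up each index in the dictionary:
  2 -> 'fast'
  3 -> 'bar'
  2 -> 'fast'
  0 -> 'foo'
  1 -> 'hello'
  0 -> 'foo'
  3 -> 'bar'

Decoded: "fast bar fast foo hello foo bar"


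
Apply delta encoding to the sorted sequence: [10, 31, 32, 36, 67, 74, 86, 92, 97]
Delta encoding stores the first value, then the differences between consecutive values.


First value: 10
Deltas:
  31 - 10 = 21
  32 - 31 = 1
  36 - 32 = 4
  67 - 36 = 31
  74 - 67 = 7
  86 - 74 = 12
  92 - 86 = 6
  97 - 92 = 5


Delta encoded: [10, 21, 1, 4, 31, 7, 12, 6, 5]


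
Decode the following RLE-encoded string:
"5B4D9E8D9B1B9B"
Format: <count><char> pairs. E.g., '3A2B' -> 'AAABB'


Expanding each <count><char> pair:
  5B -> 'BBBBB'
  4D -> 'DDDD'
  9E -> 'EEEEEEEEE'
  8D -> 'DDDDDDDD'
  9B -> 'BBBBBBBBB'
  1B -> 'B'
  9B -> 'BBBBBBBBB'

Decoded = BBBBBDDDDEEEEEEEEEDDDDDDDDBBBBBBBBBBBBBBBBBBB


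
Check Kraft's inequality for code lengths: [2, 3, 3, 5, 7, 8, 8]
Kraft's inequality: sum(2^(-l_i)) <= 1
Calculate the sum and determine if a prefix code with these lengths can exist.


Sum = 2^(-2) + 2^(-3) + 2^(-3) + 2^(-5) + 2^(-7) + 2^(-8) + 2^(-8)
    = 0.25 + 0.125 + 0.125 + 0.03125 + 0.0078125 + 0.00390625 + 0.00390625
    = 140/256 = 0.546875
Since 0.546875 <= 1, Kraft's inequality IS satisfied.
A prefix code with these lengths CAN exist.

Kraft sum = 0.546875. Satisfied.


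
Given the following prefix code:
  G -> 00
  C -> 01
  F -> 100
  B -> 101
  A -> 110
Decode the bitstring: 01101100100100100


Decoding step by step:
Bits 01 -> C
Bits 101 -> B
Bits 100 -> F
Bits 100 -> F
Bits 100 -> F
Bits 100 -> F


Decoded message: CBFFFF


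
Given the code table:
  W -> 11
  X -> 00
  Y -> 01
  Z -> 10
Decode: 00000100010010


Decoding:
00 -> X
00 -> X
01 -> Y
00 -> X
01 -> Y
00 -> X
10 -> Z


Result: XXYXYXZ


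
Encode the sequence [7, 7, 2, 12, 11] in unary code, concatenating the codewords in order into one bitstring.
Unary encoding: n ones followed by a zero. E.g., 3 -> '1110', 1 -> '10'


Encode each number as n ones followed by a terminating 0:
  7 -> 11111110 (8 bits)
  7 -> 11111110 (8 bits)
  2 -> 110 (3 bits)
  12 -> 1111111111110 (13 bits)
  11 -> 111111111110 (12 bits)
Total length = 8 + 8 + 3 + 13 + 12 = 44 bits.

Unary([7, 7, 2, 12, 11]) = 11111110111111101101111111111110111111111110 (44 bits)


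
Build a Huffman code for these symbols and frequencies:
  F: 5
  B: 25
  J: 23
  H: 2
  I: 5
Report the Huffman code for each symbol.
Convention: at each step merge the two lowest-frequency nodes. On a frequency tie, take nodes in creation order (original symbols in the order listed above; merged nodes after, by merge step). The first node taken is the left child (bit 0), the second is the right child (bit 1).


Huffman tree construction:
Step 1: Merge H(2) + F(5) = 7
Step 2: Merge I(5) + (H+F)(7) = 12
Step 3: Merge (I+(H+F))(12) + J(23) = 35
Step 4: Merge B(25) + ((I+(H+F))+J)(35) = 60
Read each symbol's code off the tree from the root (left child = 0, right child = 1).

Codes:
  F: 1011 (length 4)
  B: 0 (length 1)
  J: 11 (length 2)
  H: 1010 (length 4)
  I: 100 (length 3)
Average code length: 114/60 = 1.9000 bits/symbol


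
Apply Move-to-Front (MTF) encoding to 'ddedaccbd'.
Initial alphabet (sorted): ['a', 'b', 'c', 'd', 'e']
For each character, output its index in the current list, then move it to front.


MTF encoding:
'd': index 3 in ['a', 'b', 'c', 'd', 'e'] -> ['d', 'a', 'b', 'c', 'e']
'd': index 0 in ['d', 'a', 'b', 'c', 'e'] -> ['d', 'a', 'b', 'c', 'e']
'e': index 4 in ['d', 'a', 'b', 'c', 'e'] -> ['e', 'd', 'a', 'b', 'c']
'd': index 1 in ['e', 'd', 'a', 'b', 'c'] -> ['d', 'e', 'a', 'b', 'c']
'a': index 2 in ['d', 'e', 'a', 'b', 'c'] -> ['a', 'd', 'e', 'b', 'c']
'c': index 4 in ['a', 'd', 'e', 'b', 'c'] -> ['c', 'a', 'd', 'e', 'b']
'c': index 0 in ['c', 'a', 'd', 'e', 'b'] -> ['c', 'a', 'd', 'e', 'b']
'b': index 4 in ['c', 'a', 'd', 'e', 'b'] -> ['b', 'c', 'a', 'd', 'e']
'd': index 3 in ['b', 'c', 'a', 'd', 'e'] -> ['d', 'b', 'c', 'a', 'e']


Output: [3, 0, 4, 1, 2, 4, 0, 4, 3]


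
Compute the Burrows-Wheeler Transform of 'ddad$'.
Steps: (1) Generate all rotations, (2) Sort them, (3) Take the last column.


Rotations (sorted):
  0: $ddad -> last char: d
  1: ad$dd -> last char: d
  2: d$dda -> last char: a
  3: dad$d -> last char: d
  4: ddad$ -> last char: $


BWT = ddad$


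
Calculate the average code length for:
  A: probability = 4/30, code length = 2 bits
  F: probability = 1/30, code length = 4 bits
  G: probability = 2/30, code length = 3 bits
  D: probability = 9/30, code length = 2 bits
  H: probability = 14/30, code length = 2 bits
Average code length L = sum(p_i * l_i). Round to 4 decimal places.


Weighted contributions p_i * l_i:
  A: (4/30) * 2 = 8/30
  F: (1/30) * 4 = 4/30
  G: (2/30) * 3 = 6/30
  D: (9/30) * 2 = 18/30
  H: (14/30) * 2 = 28/30
Sum = (8 + 4 + 6 + 18 + 28)/30 = 64/30

L = 64/30 = 2.1333 bits/symbol


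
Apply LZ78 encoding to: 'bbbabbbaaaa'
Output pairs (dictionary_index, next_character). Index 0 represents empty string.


LZ78 encoding steps:
Dictionary: {0: ''}
Step 1: w='' (idx 0), next='b' -> output (0, 'b'), add 'b' as idx 1
Step 2: w='b' (idx 1), next='b' -> output (1, 'b'), add 'bb' as idx 2
Step 3: w='' (idx 0), next='a' -> output (0, 'a'), add 'a' as idx 3
Step 4: w='bb' (idx 2), next='b' -> output (2, 'b'), add 'bbb' as idx 4
Step 5: w='a' (idx 3), next='a' -> output (3, 'a'), add 'aa' as idx 5
Step 6: w='aa' (idx 5), end of input -> output (5, '')


Encoded: [(0, 'b'), (1, 'b'), (0, 'a'), (2, 'b'), (3, 'a'), (5, '')]


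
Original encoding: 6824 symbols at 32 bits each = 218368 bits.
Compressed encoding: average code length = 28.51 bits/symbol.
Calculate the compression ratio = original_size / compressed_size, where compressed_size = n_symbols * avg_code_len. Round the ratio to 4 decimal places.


original_size = n_symbols * orig_bits = 6824 * 32 = 218368 bits
compressed_size = n_symbols * avg_code_len = 6824 * 28.51 = 194552.24 bits
ratio = original_size / compressed_size = 218368 / 194552.24 = 1.1224

Compression ratio = 1.1224


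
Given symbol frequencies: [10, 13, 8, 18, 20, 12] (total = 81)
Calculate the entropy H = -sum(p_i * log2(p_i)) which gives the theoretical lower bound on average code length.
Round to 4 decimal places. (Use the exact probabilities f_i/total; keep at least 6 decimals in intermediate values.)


Per-symbol terms -p_i * log2(p_i) with p_i = f_i/81:
  p = 10/81 = 0.123457: log2(p) = -3.017922, -p*log2(p) = 0.372583
  p = 13/81 = 0.160494: log2(p) = -2.639410, -p*log2(p) = 0.423609
  p = 8/81 = 0.098765: log2(p) = -3.339850, -p*log2(p) = 0.329862
  p = 18/81 = 0.222222: log2(p) = -2.169925, -p*log2(p) = 0.482206
  p = 20/81 = 0.246914: log2(p) = -2.017922, -p*log2(p) = 0.498252
  p = 12/81 = 0.148148: log2(p) = -2.754888, -p*log2(p) = 0.408131
H = 0.372583 + 0.423609 + 0.329862 + 0.482206 + 0.498252 + 0.408131 = 2.514643

H = 2.5146 bits/symbol


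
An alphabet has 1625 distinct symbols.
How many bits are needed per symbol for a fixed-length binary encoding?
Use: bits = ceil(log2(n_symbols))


log2(1625) = 10.6662
Bracket: 2^10 = 1024 < 1625 <= 2^11 = 2048
So ceil(log2(1625)) = 11

bits = ceil(log2(1625)) = ceil(10.6662) = 11 bits


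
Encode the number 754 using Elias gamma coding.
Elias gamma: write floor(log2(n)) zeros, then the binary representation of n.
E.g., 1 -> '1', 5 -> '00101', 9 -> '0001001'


num_bits = floor(log2(754)) + 1 = 10
leading_zeros = num_bits - 1 = 9
binary(754) = 1011110010

Elias gamma(754) = '000000000' + '1011110010' = 0000000001011110010 (19 bits)


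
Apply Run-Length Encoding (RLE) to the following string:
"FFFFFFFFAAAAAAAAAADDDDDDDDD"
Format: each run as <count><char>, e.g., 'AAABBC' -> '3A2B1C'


Scanning runs left to right:
  i=0: run of 'F' x 8 -> '8F'
  i=8: run of 'A' x 10 -> '10A'
  i=18: run of 'D' x 9 -> '9D'

RLE = 8F10A9D


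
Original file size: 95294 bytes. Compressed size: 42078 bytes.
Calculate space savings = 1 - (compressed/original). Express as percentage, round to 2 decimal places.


ratio = compressed/original = 42078/95294 = 0.44156
savings = 1 - ratio = 1 - 0.44156 = 0.55844
as a percentage: 0.55844 * 100 = 55.84%

Space savings = 1 - 42078/95294 = 55.84%


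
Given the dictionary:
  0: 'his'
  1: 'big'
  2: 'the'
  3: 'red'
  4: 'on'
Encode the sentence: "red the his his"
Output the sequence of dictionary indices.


Look up each word in the dictionary:
  'red' -> 3
  'the' -> 2
  'his' -> 0
  'his' -> 0

Encoded: [3, 2, 0, 0]


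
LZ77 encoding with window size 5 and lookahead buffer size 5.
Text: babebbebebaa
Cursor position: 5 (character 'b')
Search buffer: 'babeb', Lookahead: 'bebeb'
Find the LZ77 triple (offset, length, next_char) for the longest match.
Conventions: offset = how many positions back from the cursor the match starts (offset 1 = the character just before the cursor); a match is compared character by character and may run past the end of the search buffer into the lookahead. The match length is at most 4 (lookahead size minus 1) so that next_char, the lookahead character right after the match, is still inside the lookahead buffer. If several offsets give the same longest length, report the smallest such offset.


Try each offset into the search buffer:
  offset=1 (pos 4, char 'b'): match length 1
  offset=2 (pos 3, char 'e'): match length 0
  offset=3 (pos 2, char 'b'): match length 3
  offset=4 (pos 1, char 'a'): match length 0
  offset=5 (pos 0, char 'b'): match length 1
Longest match has length 3 at offset 3.
next_char = character at position 5 + 3 = 8 -> 'e'

Best match: offset=3, length=3 (matching 'beb' starting at position 2)
LZ77 triple: (3, 3, 'e')


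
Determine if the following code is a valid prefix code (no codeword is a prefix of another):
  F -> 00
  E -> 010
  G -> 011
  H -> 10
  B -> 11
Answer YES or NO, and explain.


Checking each pair (does one codeword prefix another?):
  F='00' vs E='010': no prefix
  F='00' vs G='011': no prefix
  F='00' vs H='10': no prefix
  F='00' vs B='11': no prefix
  E='010' vs F='00': no prefix
  E='010' vs G='011': no prefix
  E='010' vs H='10': no prefix
  E='010' vs B='11': no prefix
  G='011' vs F='00': no prefix
  G='011' vs E='010': no prefix
  G='011' vs H='10': no prefix
  G='011' vs B='11': no prefix
  H='10' vs F='00': no prefix
  H='10' vs E='010': no prefix
  H='10' vs G='011': no prefix
  H='10' vs B='11': no prefix
  B='11' vs F='00': no prefix
  B='11' vs E='010': no prefix
  B='11' vs G='011': no prefix
  B='11' vs H='10': no prefix
No violation found over all pairs.

YES -- this is a valid prefix code. No codeword is a prefix of any other codeword.


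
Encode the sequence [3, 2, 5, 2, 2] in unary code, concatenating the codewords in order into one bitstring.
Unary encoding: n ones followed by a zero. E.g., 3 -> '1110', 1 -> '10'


Encode each number as n ones followed by a terminating 0:
  3 -> 1110 (4 bits)
  2 -> 110 (3 bits)
  5 -> 111110 (6 bits)
  2 -> 110 (3 bits)
  2 -> 110 (3 bits)
Total length = 4 + 3 + 6 + 3 + 3 = 19 bits.

Unary([3, 2, 5, 2, 2]) = 1110110111110110110 (19 bits)


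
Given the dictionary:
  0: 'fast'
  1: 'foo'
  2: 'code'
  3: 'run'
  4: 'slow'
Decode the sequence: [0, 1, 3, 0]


Look up each index in the dictionary:
  0 -> 'fast'
  1 -> 'foo'
  3 -> 'run'
  0 -> 'fast'

Decoded: "fast foo run fast"


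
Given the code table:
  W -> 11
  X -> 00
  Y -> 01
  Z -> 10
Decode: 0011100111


Decoding:
00 -> X
11 -> W
10 -> Z
01 -> Y
11 -> W


Result: XWZYW


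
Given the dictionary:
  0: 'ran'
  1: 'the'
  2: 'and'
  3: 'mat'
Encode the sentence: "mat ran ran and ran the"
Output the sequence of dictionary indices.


Look up each word in the dictionary:
  'mat' -> 3
  'ran' -> 0
  'ran' -> 0
  'and' -> 2
  'ran' -> 0
  'the' -> 1

Encoded: [3, 0, 0, 2, 0, 1]


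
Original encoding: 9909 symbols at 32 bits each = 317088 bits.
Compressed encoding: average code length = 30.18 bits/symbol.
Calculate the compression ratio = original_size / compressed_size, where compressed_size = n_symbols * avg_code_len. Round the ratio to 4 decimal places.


original_size = n_symbols * orig_bits = 9909 * 32 = 317088 bits
compressed_size = n_symbols * avg_code_len = 9909 * 30.18 = 299053.62 bits
ratio = original_size / compressed_size = 317088 / 299053.62 = 1.0603

Compression ratio = 1.0603


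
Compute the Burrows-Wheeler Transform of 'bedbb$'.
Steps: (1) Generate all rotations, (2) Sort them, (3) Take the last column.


Rotations (sorted):
  0: $bedbb -> last char: b
  1: b$bedb -> last char: b
  2: bb$bed -> last char: d
  3: bedbb$ -> last char: $
  4: dbb$be -> last char: e
  5: edbb$b -> last char: b


BWT = bbd$eb


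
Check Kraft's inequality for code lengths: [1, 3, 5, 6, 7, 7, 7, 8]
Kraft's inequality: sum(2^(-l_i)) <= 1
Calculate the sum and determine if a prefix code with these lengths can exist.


Sum = 2^(-1) + 2^(-3) + 2^(-5) + 2^(-6) + 2^(-7) + 2^(-7) + 2^(-7) + 2^(-8)
    = 0.5 + 0.125 + 0.03125 + 0.015625 + 0.0078125 + 0.0078125 + 0.0078125 + 0.00390625
    = 179/256 = 0.69921875
Since 0.69921875 <= 1, Kraft's inequality IS satisfied.
A prefix code with these lengths CAN exist.

Kraft sum = 0.69921875. Satisfied.


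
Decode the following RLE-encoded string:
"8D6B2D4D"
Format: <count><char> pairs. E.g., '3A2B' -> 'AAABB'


Expanding each <count><char> pair:
  8D -> 'DDDDDDDD'
  6B -> 'BBBBBB'
  2D -> 'DD'
  4D -> 'DDDD'

Decoded = DDDDDDDDBBBBBBDDDDDD


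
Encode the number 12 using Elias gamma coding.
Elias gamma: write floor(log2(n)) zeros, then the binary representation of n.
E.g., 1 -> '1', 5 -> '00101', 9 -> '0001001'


num_bits = floor(log2(12)) + 1 = 4
leading_zeros = num_bits - 1 = 3
binary(12) = 1100

Elias gamma(12) = '000' + '1100' = 0001100 (7 bits)


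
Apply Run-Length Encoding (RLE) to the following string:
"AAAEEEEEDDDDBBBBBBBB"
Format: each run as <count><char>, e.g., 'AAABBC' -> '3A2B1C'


Scanning runs left to right:
  i=0: run of 'A' x 3 -> '3A'
  i=3: run of 'E' x 5 -> '5E'
  i=8: run of 'D' x 4 -> '4D'
  i=12: run of 'B' x 8 -> '8B'

RLE = 3A5E4D8B


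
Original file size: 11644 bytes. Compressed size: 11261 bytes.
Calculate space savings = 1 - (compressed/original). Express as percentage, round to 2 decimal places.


ratio = compressed/original = 11261/11644 = 0.967108
savings = 1 - ratio = 1 - 0.967108 = 0.032892
as a percentage: 0.032892 * 100 = 3.29%

Space savings = 1 - 11261/11644 = 3.29%


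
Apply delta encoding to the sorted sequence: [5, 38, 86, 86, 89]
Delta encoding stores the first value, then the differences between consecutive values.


First value: 5
Deltas:
  38 - 5 = 33
  86 - 38 = 48
  86 - 86 = 0
  89 - 86 = 3


Delta encoded: [5, 33, 48, 0, 3]


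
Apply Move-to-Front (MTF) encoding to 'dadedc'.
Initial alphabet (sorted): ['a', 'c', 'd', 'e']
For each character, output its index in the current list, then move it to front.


MTF encoding:
'd': index 2 in ['a', 'c', 'd', 'e'] -> ['d', 'a', 'c', 'e']
'a': index 1 in ['d', 'a', 'c', 'e'] -> ['a', 'd', 'c', 'e']
'd': index 1 in ['a', 'd', 'c', 'e'] -> ['d', 'a', 'c', 'e']
'e': index 3 in ['d', 'a', 'c', 'e'] -> ['e', 'd', 'a', 'c']
'd': index 1 in ['e', 'd', 'a', 'c'] -> ['d', 'e', 'a', 'c']
'c': index 3 in ['d', 'e', 'a', 'c'] -> ['c', 'd', 'e', 'a']


Output: [2, 1, 1, 3, 1, 3]


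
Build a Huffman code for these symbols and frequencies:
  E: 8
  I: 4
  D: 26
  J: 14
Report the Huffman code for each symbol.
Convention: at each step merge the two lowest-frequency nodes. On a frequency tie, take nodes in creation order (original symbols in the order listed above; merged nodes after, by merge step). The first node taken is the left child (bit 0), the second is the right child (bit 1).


Huffman tree construction:
Step 1: Merge I(4) + E(8) = 12
Step 2: Merge (I+E)(12) + J(14) = 26
Step 3: Merge D(26) + ((I+E)+J)(26) = 52
Read each symbol's code off the tree from the root (left child = 0, right child = 1).

Codes:
  E: 101 (length 3)
  I: 100 (length 3)
  D: 0 (length 1)
  J: 11 (length 2)
Average code length: 90/52 = 1.7308 bits/symbol


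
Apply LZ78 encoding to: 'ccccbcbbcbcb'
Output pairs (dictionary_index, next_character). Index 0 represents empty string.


LZ78 encoding steps:
Dictionary: {0: ''}
Step 1: w='' (idx 0), next='c' -> output (0, 'c'), add 'c' as idx 1
Step 2: w='c' (idx 1), next='c' -> output (1, 'c'), add 'cc' as idx 2
Step 3: w='c' (idx 1), next='b' -> output (1, 'b'), add 'cb' as idx 3
Step 4: w='cb' (idx 3), next='b' -> output (3, 'b'), add 'cbb' as idx 4
Step 5: w='cb' (idx 3), next='c' -> output (3, 'c'), add 'cbc' as idx 5
Step 6: w='' (idx 0), next='b' -> output (0, 'b'), add 'b' as idx 6


Encoded: [(0, 'c'), (1, 'c'), (1, 'b'), (3, 'b'), (3, 'c'), (0, 'b')]


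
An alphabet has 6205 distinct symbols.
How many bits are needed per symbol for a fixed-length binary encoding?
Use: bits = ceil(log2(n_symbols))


log2(6205) = 12.5992
Bracket: 2^12 = 4096 < 6205 <= 2^13 = 8192
So ceil(log2(6205)) = 13

bits = ceil(log2(6205)) = ceil(12.5992) = 13 bits


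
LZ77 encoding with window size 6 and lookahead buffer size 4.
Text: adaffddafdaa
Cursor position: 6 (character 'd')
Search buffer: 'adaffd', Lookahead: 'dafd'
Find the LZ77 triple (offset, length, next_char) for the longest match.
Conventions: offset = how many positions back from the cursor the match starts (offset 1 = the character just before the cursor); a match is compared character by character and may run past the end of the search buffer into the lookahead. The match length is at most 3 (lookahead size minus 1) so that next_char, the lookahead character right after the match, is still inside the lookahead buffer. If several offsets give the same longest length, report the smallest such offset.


Try each offset into the search buffer:
  offset=1 (pos 5, char 'd'): match length 1
  offset=2 (pos 4, char 'f'): match length 0
  offset=3 (pos 3, char 'f'): match length 0
  offset=4 (pos 2, char 'a'): match length 0
  offset=5 (pos 1, char 'd'): match length 3
  offset=6 (pos 0, char 'a'): match length 0
Longest match has length 3 at offset 5.
next_char = character at position 6 + 3 = 9 -> 'd'

Best match: offset=5, length=3 (matching 'daf' starting at position 1)
LZ77 triple: (5, 3, 'd')


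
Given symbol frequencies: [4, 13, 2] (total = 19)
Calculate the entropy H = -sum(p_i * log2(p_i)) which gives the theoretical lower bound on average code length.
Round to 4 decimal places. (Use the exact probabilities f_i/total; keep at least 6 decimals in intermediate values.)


Per-symbol terms -p_i * log2(p_i) with p_i = f_i/19:
  p = 4/19 = 0.210526: log2(p) = -2.247928, -p*log2(p) = 0.473248
  p = 13/19 = 0.684211: log2(p) = -0.547488, -p*log2(p) = 0.374597
  p = 2/19 = 0.105263: log2(p) = -3.247928, -p*log2(p) = 0.341887
H = 0.473248 + 0.374597 + 0.341887 = 1.189732

H = 1.1897 bits/symbol


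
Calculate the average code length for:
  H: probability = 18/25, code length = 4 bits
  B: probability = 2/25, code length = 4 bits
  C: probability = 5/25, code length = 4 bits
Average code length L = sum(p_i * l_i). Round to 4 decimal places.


Weighted contributions p_i * l_i:
  H: (18/25) * 4 = 72/25
  B: (2/25) * 4 = 8/25
  C: (5/25) * 4 = 20/25
Sum = (72 + 8 + 20)/25 = 100/25

L = 100/25 = 4.0000 bits/symbol


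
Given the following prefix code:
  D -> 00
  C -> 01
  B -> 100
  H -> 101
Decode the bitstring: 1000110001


Decoding step by step:
Bits 100 -> B
Bits 01 -> C
Bits 100 -> B
Bits 01 -> C


Decoded message: BCBC


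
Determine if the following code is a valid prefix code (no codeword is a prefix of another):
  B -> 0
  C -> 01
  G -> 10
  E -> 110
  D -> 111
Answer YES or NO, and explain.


Checking each pair (does one codeword prefix another?):
  B='0' vs C='01': prefix -- VIOLATION

NO -- this is NOT a valid prefix code. B (0) is a prefix of C (01).


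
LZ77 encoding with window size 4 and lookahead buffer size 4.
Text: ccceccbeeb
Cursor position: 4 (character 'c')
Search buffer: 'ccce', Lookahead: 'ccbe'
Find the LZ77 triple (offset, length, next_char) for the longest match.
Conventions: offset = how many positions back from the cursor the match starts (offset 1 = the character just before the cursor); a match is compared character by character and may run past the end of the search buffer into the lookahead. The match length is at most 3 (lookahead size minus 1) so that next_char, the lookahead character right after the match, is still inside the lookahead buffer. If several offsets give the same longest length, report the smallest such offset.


Try each offset into the search buffer:
  offset=1 (pos 3, char 'e'): match length 0
  offset=2 (pos 2, char 'c'): match length 1
  offset=3 (pos 1, char 'c'): match length 2
  offset=4 (pos 0, char 'c'): match length 2
Longest match has length 2, found at offsets 3, 4; take the smallest, offset 3.
next_char = character at position 4 + 2 = 6 -> 'b'

Best match: offset=3, length=2 (matching 'cc' starting at position 1)
LZ77 triple: (3, 2, 'b')


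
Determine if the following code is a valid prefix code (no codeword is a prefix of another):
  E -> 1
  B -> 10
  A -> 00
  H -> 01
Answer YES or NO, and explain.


Checking each pair (does one codeword prefix another?):
  E='1' vs B='10': prefix -- VIOLATION

NO -- this is NOT a valid prefix code. E (1) is a prefix of B (10).


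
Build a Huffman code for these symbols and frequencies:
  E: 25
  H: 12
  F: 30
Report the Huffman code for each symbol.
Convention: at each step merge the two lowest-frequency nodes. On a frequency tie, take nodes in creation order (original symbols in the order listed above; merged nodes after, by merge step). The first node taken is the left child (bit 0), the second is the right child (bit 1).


Huffman tree construction:
Step 1: Merge H(12) + E(25) = 37
Step 2: Merge F(30) + (H+E)(37) = 67
Read each symbol's code off the tree from the root (left child = 0, right child = 1).

Codes:
  E: 11 (length 2)
  H: 10 (length 2)
  F: 0 (length 1)
Average code length: 104/67 = 1.5522 bits/symbol


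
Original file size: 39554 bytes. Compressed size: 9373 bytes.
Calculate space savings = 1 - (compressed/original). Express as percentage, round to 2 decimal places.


ratio = compressed/original = 9373/39554 = 0.236967
savings = 1 - ratio = 1 - 0.236967 = 0.763033
as a percentage: 0.763033 * 100 = 76.3%

Space savings = 1 - 9373/39554 = 76.3%


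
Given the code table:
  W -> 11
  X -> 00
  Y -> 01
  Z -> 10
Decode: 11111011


Decoding:
11 -> W
11 -> W
10 -> Z
11 -> W


Result: WWZW


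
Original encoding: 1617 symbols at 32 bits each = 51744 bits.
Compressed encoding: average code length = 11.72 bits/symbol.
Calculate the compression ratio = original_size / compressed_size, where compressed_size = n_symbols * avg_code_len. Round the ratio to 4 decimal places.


original_size = n_symbols * orig_bits = 1617 * 32 = 51744 bits
compressed_size = n_symbols * avg_code_len = 1617 * 11.72 = 18951.24 bits
ratio = original_size / compressed_size = 51744 / 18951.24 = 2.7304

Compression ratio = 2.7304


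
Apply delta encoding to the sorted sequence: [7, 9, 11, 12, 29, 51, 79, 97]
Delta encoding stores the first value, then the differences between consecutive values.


First value: 7
Deltas:
  9 - 7 = 2
  11 - 9 = 2
  12 - 11 = 1
  29 - 12 = 17
  51 - 29 = 22
  79 - 51 = 28
  97 - 79 = 18


Delta encoded: [7, 2, 2, 1, 17, 22, 28, 18]


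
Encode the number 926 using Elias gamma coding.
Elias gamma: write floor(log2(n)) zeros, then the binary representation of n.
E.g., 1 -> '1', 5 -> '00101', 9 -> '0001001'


num_bits = floor(log2(926)) + 1 = 10
leading_zeros = num_bits - 1 = 9
binary(926) = 1110011110

Elias gamma(926) = '000000000' + '1110011110' = 0000000001110011110 (19 bits)


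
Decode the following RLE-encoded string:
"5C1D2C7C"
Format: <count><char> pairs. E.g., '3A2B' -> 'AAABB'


Expanding each <count><char> pair:
  5C -> 'CCCCC'
  1D -> 'D'
  2C -> 'CC'
  7C -> 'CCCCCCC'

Decoded = CCCCCDCCCCCCCCC


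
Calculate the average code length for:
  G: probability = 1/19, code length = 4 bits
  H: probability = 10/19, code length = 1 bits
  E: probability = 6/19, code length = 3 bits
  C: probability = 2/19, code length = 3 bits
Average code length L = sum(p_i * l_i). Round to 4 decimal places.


Weighted contributions p_i * l_i:
  G: (1/19) * 4 = 4/19
  H: (10/19) * 1 = 10/19
  E: (6/19) * 3 = 18/19
  C: (2/19) * 3 = 6/19
Sum = (4 + 10 + 18 + 6)/19 = 38/19

L = 38/19 = 2.0000 bits/symbol


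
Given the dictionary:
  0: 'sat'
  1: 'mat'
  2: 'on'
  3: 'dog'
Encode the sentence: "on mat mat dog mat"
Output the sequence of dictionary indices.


Look up each word in the dictionary:
  'on' -> 2
  'mat' -> 1
  'mat' -> 1
  'dog' -> 3
  'mat' -> 1

Encoded: [2, 1, 1, 3, 1]


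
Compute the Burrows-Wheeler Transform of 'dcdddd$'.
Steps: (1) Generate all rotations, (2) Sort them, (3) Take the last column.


Rotations (sorted):
  0: $dcdddd -> last char: d
  1: cdddd$d -> last char: d
  2: d$dcddd -> last char: d
  3: dcdddd$ -> last char: $
  4: dd$dcdd -> last char: d
  5: ddd$dcd -> last char: d
  6: dddd$dc -> last char: c


BWT = ddd$ddc


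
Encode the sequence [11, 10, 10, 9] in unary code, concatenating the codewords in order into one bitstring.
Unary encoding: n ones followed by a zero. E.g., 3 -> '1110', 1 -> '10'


Encode each number as n ones followed by a terminating 0:
  11 -> 111111111110 (12 bits)
  10 -> 11111111110 (11 bits)
  10 -> 11111111110 (11 bits)
  9 -> 1111111110 (10 bits)
Total length = 12 + 11 + 11 + 10 = 44 bits.

Unary([11, 10, 10, 9]) = 11111111111011111111110111111111101111111110 (44 bits)


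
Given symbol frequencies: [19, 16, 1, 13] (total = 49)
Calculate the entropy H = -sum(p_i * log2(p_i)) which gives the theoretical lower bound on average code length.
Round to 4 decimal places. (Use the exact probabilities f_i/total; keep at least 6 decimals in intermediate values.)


Per-symbol terms -p_i * log2(p_i) with p_i = f_i/49:
  p = 19/49 = 0.387755: log2(p) = -1.366782, -p*log2(p) = 0.529977
  p = 16/49 = 0.326531: log2(p) = -1.614710, -p*log2(p) = 0.527252
  p = 1/49 = 0.020408: log2(p) = -5.614710, -p*log2(p) = 0.114586
  p = 13/49 = 0.265306: log2(p) = -1.914270, -p*log2(p) = 0.507868
H = 0.529977 + 0.527252 + 0.114586 + 0.507868 = 1.679683

H = 1.6797 bits/symbol


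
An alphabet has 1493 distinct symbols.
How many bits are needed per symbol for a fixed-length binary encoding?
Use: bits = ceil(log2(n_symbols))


log2(1493) = 10.544
Bracket: 2^10 = 1024 < 1493 <= 2^11 = 2048
So ceil(log2(1493)) = 11

bits = ceil(log2(1493)) = ceil(10.544) = 11 bits


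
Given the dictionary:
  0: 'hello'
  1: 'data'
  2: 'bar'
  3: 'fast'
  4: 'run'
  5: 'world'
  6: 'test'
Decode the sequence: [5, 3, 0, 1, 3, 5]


Look up each index in the dictionary:
  5 -> 'world'
  3 -> 'fast'
  0 -> 'hello'
  1 -> 'data'
  3 -> 'fast'
  5 -> 'world'

Decoded: "world fast hello data fast world"


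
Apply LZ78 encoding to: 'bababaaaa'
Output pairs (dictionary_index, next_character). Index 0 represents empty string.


LZ78 encoding steps:
Dictionary: {0: ''}
Step 1: w='' (idx 0), next='b' -> output (0, 'b'), add 'b' as idx 1
Step 2: w='' (idx 0), next='a' -> output (0, 'a'), add 'a' as idx 2
Step 3: w='b' (idx 1), next='a' -> output (1, 'a'), add 'ba' as idx 3
Step 4: w='ba' (idx 3), next='a' -> output (3, 'a'), add 'baa' as idx 4
Step 5: w='a' (idx 2), next='a' -> output (2, 'a'), add 'aa' as idx 5


Encoded: [(0, 'b'), (0, 'a'), (1, 'a'), (3, 'a'), (2, 'a')]


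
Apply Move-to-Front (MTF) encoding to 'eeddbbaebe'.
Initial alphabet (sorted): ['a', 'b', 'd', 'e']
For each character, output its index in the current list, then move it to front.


MTF encoding:
'e': index 3 in ['a', 'b', 'd', 'e'] -> ['e', 'a', 'b', 'd']
'e': index 0 in ['e', 'a', 'b', 'd'] -> ['e', 'a', 'b', 'd']
'd': index 3 in ['e', 'a', 'b', 'd'] -> ['d', 'e', 'a', 'b']
'd': index 0 in ['d', 'e', 'a', 'b'] -> ['d', 'e', 'a', 'b']
'b': index 3 in ['d', 'e', 'a', 'b'] -> ['b', 'd', 'e', 'a']
'b': index 0 in ['b', 'd', 'e', 'a'] -> ['b', 'd', 'e', 'a']
'a': index 3 in ['b', 'd', 'e', 'a'] -> ['a', 'b', 'd', 'e']
'e': index 3 in ['a', 'b', 'd', 'e'] -> ['e', 'a', 'b', 'd']
'b': index 2 in ['e', 'a', 'b', 'd'] -> ['b', 'e', 'a', 'd']
'e': index 1 in ['b', 'e', 'a', 'd'] -> ['e', 'b', 'a', 'd']


Output: [3, 0, 3, 0, 3, 0, 3, 3, 2, 1]


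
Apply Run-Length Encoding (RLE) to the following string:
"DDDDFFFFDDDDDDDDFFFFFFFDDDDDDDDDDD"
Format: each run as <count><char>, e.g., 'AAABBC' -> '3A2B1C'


Scanning runs left to right:
  i=0: run of 'D' x 4 -> '4D'
  i=4: run of 'F' x 4 -> '4F'
  i=8: run of 'D' x 8 -> '8D'
  i=16: run of 'F' x 7 -> '7F'
  i=23: run of 'D' x 11 -> '11D'

RLE = 4D4F8D7F11D


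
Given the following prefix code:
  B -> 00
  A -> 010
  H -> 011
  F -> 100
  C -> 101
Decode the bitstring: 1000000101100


Decoding step by step:
Bits 100 -> F
Bits 00 -> B
Bits 00 -> B
Bits 101 -> C
Bits 100 -> F


Decoded message: FBBCF


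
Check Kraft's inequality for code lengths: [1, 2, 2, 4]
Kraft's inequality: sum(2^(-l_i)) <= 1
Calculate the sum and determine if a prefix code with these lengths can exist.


Sum = 2^(-1) + 2^(-2) + 2^(-2) + 2^(-4)
    = 0.5 + 0.25 + 0.25 + 0.0625
    = 17/16 = 1.0625
Since 1.0625 > 1, Kraft's inequality is NOT satisfied.
A prefix code with these lengths CANNOT exist.

Kraft sum = 1.0625. Not satisfied.


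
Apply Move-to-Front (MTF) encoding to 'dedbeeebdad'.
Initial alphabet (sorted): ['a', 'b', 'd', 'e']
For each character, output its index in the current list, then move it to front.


MTF encoding:
'd': index 2 in ['a', 'b', 'd', 'e'] -> ['d', 'a', 'b', 'e']
'e': index 3 in ['d', 'a', 'b', 'e'] -> ['e', 'd', 'a', 'b']
'd': index 1 in ['e', 'd', 'a', 'b'] -> ['d', 'e', 'a', 'b']
'b': index 3 in ['d', 'e', 'a', 'b'] -> ['b', 'd', 'e', 'a']
'e': index 2 in ['b', 'd', 'e', 'a'] -> ['e', 'b', 'd', 'a']
'e': index 0 in ['e', 'b', 'd', 'a'] -> ['e', 'b', 'd', 'a']
'e': index 0 in ['e', 'b', 'd', 'a'] -> ['e', 'b', 'd', 'a']
'b': index 1 in ['e', 'b', 'd', 'a'] -> ['b', 'e', 'd', 'a']
'd': index 2 in ['b', 'e', 'd', 'a'] -> ['d', 'b', 'e', 'a']
'a': index 3 in ['d', 'b', 'e', 'a'] -> ['a', 'd', 'b', 'e']
'd': index 1 in ['a', 'd', 'b', 'e'] -> ['d', 'a', 'b', 'e']


Output: [2, 3, 1, 3, 2, 0, 0, 1, 2, 3, 1]


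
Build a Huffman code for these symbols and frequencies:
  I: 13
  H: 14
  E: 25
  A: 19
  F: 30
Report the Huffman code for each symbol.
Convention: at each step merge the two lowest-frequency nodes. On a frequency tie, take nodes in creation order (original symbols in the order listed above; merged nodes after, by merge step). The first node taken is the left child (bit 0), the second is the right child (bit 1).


Huffman tree construction:
Step 1: Merge I(13) + H(14) = 27
Step 2: Merge A(19) + E(25) = 44
Step 3: Merge (I+H)(27) + F(30) = 57
Step 4: Merge (A+E)(44) + ((I+H)+F)(57) = 101
Read each symbol's code off the tree from the root (left child = 0, right child = 1).

Codes:
  I: 100 (length 3)
  H: 101 (length 3)
  E: 01 (length 2)
  A: 00 (length 2)
  F: 11 (length 2)
Average code length: 229/101 = 2.2673 bits/symbol


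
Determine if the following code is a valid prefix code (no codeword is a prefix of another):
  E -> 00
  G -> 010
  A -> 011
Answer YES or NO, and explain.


Checking each pair (does one codeword prefix another?):
  E='00' vs G='010': no prefix
  E='00' vs A='011': no prefix
  G='010' vs E='00': no prefix
  G='010' vs A='011': no prefix
  A='011' vs E='00': no prefix
  A='011' vs G='010': no prefix
No violation found over all pairs.

YES -- this is a valid prefix code. No codeword is a prefix of any other codeword.


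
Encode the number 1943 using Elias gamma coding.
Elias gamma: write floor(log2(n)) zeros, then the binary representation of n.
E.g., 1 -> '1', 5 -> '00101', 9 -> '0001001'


num_bits = floor(log2(1943)) + 1 = 11
leading_zeros = num_bits - 1 = 10
binary(1943) = 11110010111

Elias gamma(1943) = '0000000000' + '11110010111' = 000000000011110010111 (21 bits)


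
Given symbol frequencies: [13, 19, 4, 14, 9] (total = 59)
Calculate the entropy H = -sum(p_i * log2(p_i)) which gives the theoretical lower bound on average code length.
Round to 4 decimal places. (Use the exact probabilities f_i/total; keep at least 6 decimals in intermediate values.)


Per-symbol terms -p_i * log2(p_i) with p_i = f_i/59:
  p = 13/59 = 0.220339: log2(p) = -2.182203, -p*log2(p) = 0.480824
  p = 19/59 = 0.322034: log2(p) = -1.634716, -p*log2(p) = 0.526434
  p = 4/59 = 0.067797: log2(p) = -3.882643, -p*log2(p) = 0.263230
  p = 14/59 = 0.237288: log2(p) = -2.075288, -p*log2(p) = 0.492441
  p = 9/59 = 0.152542: log2(p) = -2.712718, -p*log2(p) = 0.413804
H = 0.480824 + 0.526434 + 0.263230 + 0.492441 + 0.413804 = 2.176733

H = 2.1767 bits/symbol


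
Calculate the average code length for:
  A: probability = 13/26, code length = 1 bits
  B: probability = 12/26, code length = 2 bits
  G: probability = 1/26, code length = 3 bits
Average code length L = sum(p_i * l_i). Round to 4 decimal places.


Weighted contributions p_i * l_i:
  A: (13/26) * 1 = 13/26
  B: (12/26) * 2 = 24/26
  G: (1/26) * 3 = 3/26
Sum = (13 + 24 + 3)/26 = 40/26

L = 40/26 = 1.5385 bits/symbol


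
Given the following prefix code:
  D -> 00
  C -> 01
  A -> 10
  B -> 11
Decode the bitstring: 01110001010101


Decoding step by step:
Bits 01 -> C
Bits 11 -> B
Bits 00 -> D
Bits 01 -> C
Bits 01 -> C
Bits 01 -> C
Bits 01 -> C


Decoded message: CBDCCCC


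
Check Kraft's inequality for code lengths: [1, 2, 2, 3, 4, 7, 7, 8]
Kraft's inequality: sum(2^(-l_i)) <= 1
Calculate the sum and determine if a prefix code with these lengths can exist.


Sum = 2^(-1) + 2^(-2) + 2^(-2) + 2^(-3) + 2^(-4) + 2^(-7) + 2^(-7) + 2^(-8)
    = 0.5 + 0.25 + 0.25 + 0.125 + 0.0625 + 0.0078125 + 0.0078125 + 0.00390625
    = 309/256 = 1.20703125
Since 1.20703125 > 1, Kraft's inequality is NOT satisfied.
A prefix code with these lengths CANNOT exist.

Kraft sum = 1.20703125. Not satisfied.
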